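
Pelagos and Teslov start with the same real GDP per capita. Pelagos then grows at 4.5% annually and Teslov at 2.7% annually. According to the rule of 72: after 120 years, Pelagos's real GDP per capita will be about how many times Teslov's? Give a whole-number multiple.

approximately 8 times

Pelagos pulls ahead at 1.8 pp per year, so the ratio doubles every 72/1.8 ≈ 40.00 years.
In 120 years that's 3.00 doublings: 2^3.00 ≈ 8.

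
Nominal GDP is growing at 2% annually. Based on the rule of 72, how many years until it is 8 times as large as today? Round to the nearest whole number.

roughly 108 years

Doubling time ≈ 72/2 = 36.00 years.
Getting to 8× needs 3 doublings: 3 × 36.00 ≈ 108 years.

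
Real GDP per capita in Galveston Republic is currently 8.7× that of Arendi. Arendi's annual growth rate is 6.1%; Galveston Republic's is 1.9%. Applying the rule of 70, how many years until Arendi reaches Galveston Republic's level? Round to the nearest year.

≈ 52 years

The growth-rate gap is 6.1% − 1.9% = 4.2 percentage points.
So the ratio between them halves every 70/4.2 ≈ 16.67 years.
An 8.7× gap takes log₂(8.7) ≈ 3.12 halvings to close: 3.12 × 16.67 ≈ 52 years.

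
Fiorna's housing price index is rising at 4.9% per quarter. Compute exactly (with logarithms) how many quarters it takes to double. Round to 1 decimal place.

t = ln(2) / ln(1 + 0.049) = 0.6931 / 0.047837 ≈ 14.49.

14.5 quarters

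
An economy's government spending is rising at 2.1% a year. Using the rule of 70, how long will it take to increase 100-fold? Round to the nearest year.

around 221 years

One doubling takes 70/2.1 = 33.33 years.
100× is log₂ 100 ≈ 6.64 doublings, so ≈ 6.64 × 33.33 = 221 years.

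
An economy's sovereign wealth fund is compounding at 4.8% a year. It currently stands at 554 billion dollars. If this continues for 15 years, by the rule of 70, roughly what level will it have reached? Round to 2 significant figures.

Doubling time ≈ 70/4.8 = 14.58 years.
15 years is 15/14.58 ≈ 1.03 doublings, a factor of 2^1.03 ≈ 2.04.
554 × 2.04 ≈ 1100 billion dollars.

roughly 1100 billion dollars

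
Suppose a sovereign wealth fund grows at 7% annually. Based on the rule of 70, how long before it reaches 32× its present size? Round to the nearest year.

roughly 50 years

At 7% it doubles every 70/7 ≈ 10.00 years.
32 = 2^5, so 5 doublings → 50 years.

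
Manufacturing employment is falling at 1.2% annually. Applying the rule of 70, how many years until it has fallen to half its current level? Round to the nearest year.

around 58 years

Halving time ≈ 70 / 1.2 = 58.33 → 58 years.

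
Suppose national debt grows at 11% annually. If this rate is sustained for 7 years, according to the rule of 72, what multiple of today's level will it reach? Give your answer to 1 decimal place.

Doubles every ≈ 6.55 years (72/11).
7 years is 1.07 doublings; 2^1.07 ≈ 2.1×.

2.1 times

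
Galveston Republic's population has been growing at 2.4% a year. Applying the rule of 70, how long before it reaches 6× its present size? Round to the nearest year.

At 2.4% it doubles every 70/2.4 ≈ 29.17 years.
Reaching 6× takes log₂(6) ≈ 2.58 doublings.
2.58 × 29.17 ≈ 75 years.

roughly 75 years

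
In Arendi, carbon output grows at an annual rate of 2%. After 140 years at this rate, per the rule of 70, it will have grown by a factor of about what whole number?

about 16 times

At 2% one doubling takes ≈ 35.00 years; 140 years is 4 of them, so ×16.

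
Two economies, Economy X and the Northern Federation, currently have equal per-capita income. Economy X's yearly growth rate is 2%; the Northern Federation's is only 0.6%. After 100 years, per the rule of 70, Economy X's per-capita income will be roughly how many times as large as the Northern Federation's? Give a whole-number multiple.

Rate gap = 2% − 0.6% = 1.4 points.
The ratio doubles every 70/1.4 ≈ 50.00 years.
100/50.00 ≈ 2.00 doublings → ratio ≈ 2^2.00 ≈ 4.

≈ 4 times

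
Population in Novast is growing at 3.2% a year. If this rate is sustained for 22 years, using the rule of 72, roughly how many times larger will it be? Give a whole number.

72/3.2 ≈ 22.50 years per doubling.
22 years fits 1 doubling: 2^1 = 2.

around 2 times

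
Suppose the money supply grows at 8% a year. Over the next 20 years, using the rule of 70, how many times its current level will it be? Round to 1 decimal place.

≈ 4.9 times

Doubles every ≈ 8.75 years (70/8).
20 years is 2.29 doublings; 2^2.29 ≈ 4.9×.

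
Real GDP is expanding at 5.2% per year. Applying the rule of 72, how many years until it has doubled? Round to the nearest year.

72/5.2 ≈ 13.85, so it doubles roughly every 14 years.

≈ 14 years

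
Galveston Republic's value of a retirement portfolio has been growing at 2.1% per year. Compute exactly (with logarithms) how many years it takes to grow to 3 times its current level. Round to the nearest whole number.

53 years

t = ln(3) / ln(1 + 0.021) = 1.0986 / 0.020783 ≈ 52.86.
≈ 53 years.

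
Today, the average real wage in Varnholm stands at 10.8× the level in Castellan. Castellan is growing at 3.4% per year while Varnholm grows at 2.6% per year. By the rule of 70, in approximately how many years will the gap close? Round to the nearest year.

Castellan gains on Varnholm at 3.4% − 2.6% = 0.8 points a year.
At that relative rate the gap halves every 70/0.8 ≈ 87.50 years.
A 10.8× gap takes log₂(10.8) ≈ 3.43 halvings to close: 3.43 × 87.50 ≈ 300 years.

approximately 300 years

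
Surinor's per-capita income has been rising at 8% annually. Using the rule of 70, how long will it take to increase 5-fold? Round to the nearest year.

At 8% it doubles every 70/8 ≈ 8.75 years.
Reaching 5× takes log₂(5) ≈ 2.32 doublings.
2.32 × 8.75 ≈ 20 years.

≈ 20 years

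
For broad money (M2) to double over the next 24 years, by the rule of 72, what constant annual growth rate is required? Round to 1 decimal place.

3.0%

72 / 24 ≈ 3.00, so about 3.0% annually.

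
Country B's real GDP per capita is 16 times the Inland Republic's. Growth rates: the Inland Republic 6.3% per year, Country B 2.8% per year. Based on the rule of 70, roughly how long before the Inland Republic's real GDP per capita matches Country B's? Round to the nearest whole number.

roughly 80 years

the Inland Republic gains on Country B at 6.3% − 2.8% = 3.5 points a year.
At that relative rate the gap halves every 70/3.5 ≈ 20.00 years.
A 16 times gap closes after 4 halvings: 4 × 20.00 ≈ 80 years.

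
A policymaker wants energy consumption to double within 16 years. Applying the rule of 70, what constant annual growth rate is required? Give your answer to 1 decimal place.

≈ 4.4%

70 / 16 ≈ 4.38, so about 4.4% annually.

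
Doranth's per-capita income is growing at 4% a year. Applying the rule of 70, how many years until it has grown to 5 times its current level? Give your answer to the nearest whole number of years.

Doubling time ≈ 70/4 = 17.50 years.
Reaching 5× takes log₂(5) ≈ 2.32 doublings.
2.32 × 17.50 ≈ 41 years.

41 years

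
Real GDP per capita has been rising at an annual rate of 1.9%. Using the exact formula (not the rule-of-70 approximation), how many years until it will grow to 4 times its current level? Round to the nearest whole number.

t = ln(4) / ln(1 + 0.019) = 1.3863 / 0.018822 ≈ 73.65.
≈ 74 years.

74 years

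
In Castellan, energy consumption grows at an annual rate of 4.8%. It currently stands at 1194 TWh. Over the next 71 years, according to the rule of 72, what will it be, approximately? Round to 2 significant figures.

about 32000 TWh

It doubles every 72/4.8 ≈ 15.00 years, so 71 years is 4.73 doublings.
2^4.73 ≈ 26.54; 1194 × 26.54 ≈ 32000 TWh.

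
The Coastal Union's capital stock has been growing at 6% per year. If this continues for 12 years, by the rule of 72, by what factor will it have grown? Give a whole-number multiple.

Doubling time ≈ 72/6 = 12.00 years.
12/12.00 ≈ 1 doubling, so about 2^1 = 2×.

roughly 2 times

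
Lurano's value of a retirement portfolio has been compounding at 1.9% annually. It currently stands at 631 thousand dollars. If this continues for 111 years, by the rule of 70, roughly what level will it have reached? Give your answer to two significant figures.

roughly 5100 thousand dollars

It doubles every 70/1.9 ≈ 36.84 years, so 111 years is 3.01 doublings.
2^3.01 ≈ 8.06; 631 × 8.06 ≈ 5100 thousand dollars.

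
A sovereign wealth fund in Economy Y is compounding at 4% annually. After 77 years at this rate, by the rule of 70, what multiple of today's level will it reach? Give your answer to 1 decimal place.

Doubling time ≈ 70/4 = 17.50 years.
77 years / 17.50 ≈ 4.40 doublings → factor 2^4.40 ≈ 21.1.

21.1 times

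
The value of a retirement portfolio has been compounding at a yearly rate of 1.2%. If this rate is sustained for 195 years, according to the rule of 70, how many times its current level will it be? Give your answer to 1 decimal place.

approximately 10.1 times

Doubles every ≈ 58.33 years (70/1.2).
195 years is 3.34 doublings; 2^3.34 ≈ 10.1×.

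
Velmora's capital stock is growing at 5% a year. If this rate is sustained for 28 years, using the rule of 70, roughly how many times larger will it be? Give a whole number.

At 5% one doubling takes ≈ 14.00 years; 28 years is 2 of them, so ×4.

4 times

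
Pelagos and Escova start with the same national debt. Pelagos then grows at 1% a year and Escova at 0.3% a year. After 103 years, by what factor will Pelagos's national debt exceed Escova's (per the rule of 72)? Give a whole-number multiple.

Rate gap = 1% − 0.3% = 0.7 points.
The ratio doubles every 72/0.7 ≈ 102.86 years.
103/102.86 ≈ 1.00 doublings → ratio ≈ 2^1.00 ≈ 2.

≈ 2 times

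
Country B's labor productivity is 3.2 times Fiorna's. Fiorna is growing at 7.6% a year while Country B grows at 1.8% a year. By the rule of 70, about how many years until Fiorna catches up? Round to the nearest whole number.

roughly 20 years

What matters is the difference: 5.8 pp.
Rule of 70 on the gap: the ratio halves every 70/5.8 ≈ 12.07 years.
A 3.2 times gap takes log₂(3.2) ≈ 1.68 halvings to close: 1.68 × 12.07 ≈ 20 years.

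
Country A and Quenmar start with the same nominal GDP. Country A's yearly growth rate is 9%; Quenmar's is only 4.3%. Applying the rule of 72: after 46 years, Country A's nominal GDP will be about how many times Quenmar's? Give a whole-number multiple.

Rate gap = 9% − 4.3% = 4.7 points.
The ratio doubles every 72/4.7 ≈ 15.32 years.
46/15.32 ≈ 3.00 doublings → ratio ≈ 2^3.00 ≈ 8.

≈ 8 times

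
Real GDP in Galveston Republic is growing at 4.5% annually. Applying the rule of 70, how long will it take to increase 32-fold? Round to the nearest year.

Doubling time ≈ 70/4.5 = 15.56 years.
32 = 2^5, so 5 doublings → 78 years.

78 years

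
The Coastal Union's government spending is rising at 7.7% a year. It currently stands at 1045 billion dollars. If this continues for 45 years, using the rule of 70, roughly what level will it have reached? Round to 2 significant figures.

approximately 32000 billion dollars

Doubling time ≈ 70/7.7 = 9.09 years.
45 years is 45/9.09 ≈ 4.95 doublings, a factor of 2^4.95 ≈ 30.91.
1045 × 30.91 ≈ 32000 billion dollars.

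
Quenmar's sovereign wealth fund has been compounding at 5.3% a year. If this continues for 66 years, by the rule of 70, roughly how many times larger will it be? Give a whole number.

70/5.3 ≈ 13.21 years per doubling.
66 years fits 5 doublings: 2^5 = 32.

around 32 times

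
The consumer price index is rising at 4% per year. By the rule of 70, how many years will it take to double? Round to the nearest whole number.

Doubling time ≈ 70 / 4 = 17.50 years.

around 18 years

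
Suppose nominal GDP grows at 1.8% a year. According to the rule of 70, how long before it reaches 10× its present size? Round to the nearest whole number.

around 129 years

One doubling takes 70/1.8 = 38.89 years.
Reaching 10× takes log₂(10) ≈ 3.32 doublings.
3.32 × 38.89 ≈ 129 years.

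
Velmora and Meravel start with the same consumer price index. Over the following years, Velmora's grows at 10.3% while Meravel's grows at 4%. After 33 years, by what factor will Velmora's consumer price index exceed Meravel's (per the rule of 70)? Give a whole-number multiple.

around 8 times

Rate gap = 10.3% − 4% = 6.3 points.
The ratio doubles every 70/6.3 ≈ 11.11 years.
33/11.11 ≈ 2.97 doublings → ratio ≈ 2^2.97 ≈ 8.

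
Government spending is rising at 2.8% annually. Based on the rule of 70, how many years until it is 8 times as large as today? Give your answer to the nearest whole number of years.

Doubling time ≈ 70/2.8 = 25.00 years.
8× is 3 doublings, so 3 × 25.00 ≈ 75 years.

≈ 75 years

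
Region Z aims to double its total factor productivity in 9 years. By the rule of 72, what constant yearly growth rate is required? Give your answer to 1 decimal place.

roughly 8.0%

72 / 9 ≈ 8.00, so about 8.0% per year.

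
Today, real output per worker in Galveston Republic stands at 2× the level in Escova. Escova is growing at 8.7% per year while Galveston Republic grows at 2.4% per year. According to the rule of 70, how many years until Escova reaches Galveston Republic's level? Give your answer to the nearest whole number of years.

What matters is the difference: 6.3 pp.
Rule of 70 on the gap: the ratio halves every 70/6.3 ≈ 11.11 years.
A 2× gap closes after 1 halving: 1 × 11.11 ≈ 11 years.

11 years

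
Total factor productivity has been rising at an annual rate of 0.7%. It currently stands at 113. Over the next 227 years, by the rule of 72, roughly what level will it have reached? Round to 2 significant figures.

Doubling time ≈ 72/0.7 = 102.86 years.
227 years is 227/102.86 ≈ 2.21 doublings, a factor of 2^2.21 ≈ 4.63.
113 × 4.63 ≈ 520.

about 520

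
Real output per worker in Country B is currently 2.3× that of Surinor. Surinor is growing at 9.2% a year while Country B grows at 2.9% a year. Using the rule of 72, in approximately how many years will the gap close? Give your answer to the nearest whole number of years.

about 14 years

What matters is the difference: 6.3 pp.
Rule of 72 on the gap: the ratio halves every 72/6.3 ≈ 11.43 years.
A 2.3× gap takes log₂(2.3) ≈ 1.20 halvings to close: 1.20 × 11.43 ≈ 14 years.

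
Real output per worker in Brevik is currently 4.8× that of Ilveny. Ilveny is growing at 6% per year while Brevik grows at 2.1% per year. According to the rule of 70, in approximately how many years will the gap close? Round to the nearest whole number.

≈ 41 years

What matters is the difference: 3.9 pp.
Rule of 70 on the gap: the ratio halves every 70/3.9 ≈ 17.95 years.
A 4.8× gap takes log₂(4.8) ≈ 2.26 halvings to close: 2.26 × 17.95 ≈ 41 years.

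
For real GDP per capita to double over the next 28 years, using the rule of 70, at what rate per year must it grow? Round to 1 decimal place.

70 / 28 ≈ 2.50, so about 2.5% per year.

≈ 2.5%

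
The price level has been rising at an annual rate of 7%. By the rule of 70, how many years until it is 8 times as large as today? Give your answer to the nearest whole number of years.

At 7% it doubles every 70/7 ≈ 10.00 years.
8 = 2^3, so 3 doublings → 30 years.

roughly 30 years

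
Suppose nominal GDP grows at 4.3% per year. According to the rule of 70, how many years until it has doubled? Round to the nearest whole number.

roughly 16 years

At 4.3%, doubling takes about 70/4.3 = 16.28 years.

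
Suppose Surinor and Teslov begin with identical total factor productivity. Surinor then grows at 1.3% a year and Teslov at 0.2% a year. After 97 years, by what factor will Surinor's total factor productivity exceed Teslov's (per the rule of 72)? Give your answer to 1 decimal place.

Surinor pulls ahead at 1.1 pp per year, so the ratio doubles every 72/1.1 ≈ 65.45 years.
In 97 years that's 1.48 doublings: 2^1.48 ≈ 2.8.

around 2.8 times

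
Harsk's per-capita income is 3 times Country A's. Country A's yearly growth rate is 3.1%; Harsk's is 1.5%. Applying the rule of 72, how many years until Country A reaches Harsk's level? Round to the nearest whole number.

What matters is the difference: 1.6 pp.
Rule of 72 on the gap: the ratio halves every 72/1.6 ≈ 45.00 years.
A 3 times gap takes log₂(3) ≈ 1.58 halvings to close: 1.58 × 45.00 ≈ 71 years.

around 71 years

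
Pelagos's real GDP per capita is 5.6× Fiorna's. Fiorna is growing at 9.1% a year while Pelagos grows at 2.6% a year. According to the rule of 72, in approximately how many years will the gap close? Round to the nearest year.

Fiorna gains on Pelagos at 9.1% − 2.6% = 6.5 points a year.
At that relative rate the gap halves every 72/6.5 ≈ 11.08 years.
A 5.6× gap takes log₂(5.6) ≈ 2.49 halvings to close: 2.49 × 11.08 ≈ 28 years.

28 years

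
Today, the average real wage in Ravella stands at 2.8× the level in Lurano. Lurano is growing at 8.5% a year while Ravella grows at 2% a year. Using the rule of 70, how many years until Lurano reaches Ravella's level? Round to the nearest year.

Lurano gains on Ravella at 8.5% − 2% = 6.5 points a year.
At that relative rate the gap halves every 70/6.5 ≈ 10.77 years.
A 2.8× gap takes log₂(2.8) ≈ 1.49 halvings to close: 1.49 × 10.77 ≈ 16 years.

≈ 16 years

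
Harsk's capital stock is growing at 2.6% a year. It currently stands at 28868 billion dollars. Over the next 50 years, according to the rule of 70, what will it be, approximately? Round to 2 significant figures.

≈ 100000 billion dollars

It doubles every 70/2.6 ≈ 26.92 years, so 50 years is 1.86 doublings.
2^1.86 ≈ 3.63; 28868 × 3.63 ≈ 100000 billion dollars.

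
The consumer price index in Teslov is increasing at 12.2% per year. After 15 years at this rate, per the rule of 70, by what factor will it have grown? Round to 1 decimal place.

about 6.1 times

Doubles every ≈ 5.74 years (70/12.2).
15 years is 2.61 doublings; 2^2.61 ≈ 6.1×.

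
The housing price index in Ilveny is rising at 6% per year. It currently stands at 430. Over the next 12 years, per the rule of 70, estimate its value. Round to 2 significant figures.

≈ 880

Doubling time ≈ 70/6 = 11.67 years.
12 years is 12/11.67 ≈ 1.03 doublings, a factor of 2^1.03 ≈ 2.04.
430 × 2.04 ≈ 880.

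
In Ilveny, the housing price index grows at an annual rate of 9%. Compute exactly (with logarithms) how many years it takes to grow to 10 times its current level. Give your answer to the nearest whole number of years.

t = ln(10) / ln(1 + 0.09) = 2.3026 / 0.086178 ≈ 26.72.
≈ 27 years.

27 years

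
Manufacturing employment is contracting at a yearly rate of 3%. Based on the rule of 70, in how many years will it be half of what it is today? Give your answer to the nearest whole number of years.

around 23 years

Falling at 3%, it halves about every 70/3 = 23.33 years.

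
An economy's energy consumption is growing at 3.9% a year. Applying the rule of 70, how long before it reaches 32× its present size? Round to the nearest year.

90 years

One doubling takes 70/3.9 = 17.95 years.
32× is 5 doublings, so 5 × 17.95 ≈ 90 years.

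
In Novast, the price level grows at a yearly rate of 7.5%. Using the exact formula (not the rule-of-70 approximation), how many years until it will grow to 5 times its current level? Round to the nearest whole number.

t = ln(5) / ln(1 + 0.075) = 1.6094 / 0.072321 ≈ 22.25.
≈ 22 years.

22 years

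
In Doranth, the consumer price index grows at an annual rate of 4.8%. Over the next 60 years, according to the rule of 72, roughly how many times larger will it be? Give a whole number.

about 16 times

Doubling time ≈ 72/4.8 = 15.00 years.
60/15.00 ≈ 4 doublings, so about 2^4 = 16×.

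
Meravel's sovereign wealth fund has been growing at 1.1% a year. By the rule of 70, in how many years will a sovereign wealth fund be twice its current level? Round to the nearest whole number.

At 1.1%, doubling takes about 70/1.1 = 63.64 years.

about 64 years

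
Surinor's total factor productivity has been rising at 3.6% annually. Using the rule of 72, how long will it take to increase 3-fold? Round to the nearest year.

Doubling time ≈ 72/3.6 = 20.00 years.
Reaching 3× takes log₂(3) ≈ 1.58 doublings.
1.58 × 20.00 ≈ 32 years.

32 years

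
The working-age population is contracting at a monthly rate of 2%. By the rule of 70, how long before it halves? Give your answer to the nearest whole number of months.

≈ 35 months

Halving time ≈ 70 / 2 = 35.00 → 35 months.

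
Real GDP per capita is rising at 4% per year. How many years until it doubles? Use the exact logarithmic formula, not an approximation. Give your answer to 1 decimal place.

t = ln(2) / ln(1 + 0.04) = 0.6931 / 0.039221 ≈ 17.67.

17.7 years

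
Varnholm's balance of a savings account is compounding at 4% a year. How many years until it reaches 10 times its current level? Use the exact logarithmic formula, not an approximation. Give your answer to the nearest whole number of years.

t = ln(10) / ln(1 + 0.04) = 2.3026 / 0.039221 ≈ 58.71.
≈ 59 years.

59 years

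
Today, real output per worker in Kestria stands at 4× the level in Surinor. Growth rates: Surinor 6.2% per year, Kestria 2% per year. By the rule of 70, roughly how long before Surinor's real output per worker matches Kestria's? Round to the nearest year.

What matters is the difference: 4.2 pp.
Rule of 70 on the gap: the ratio halves every 70/4.2 ≈ 16.67 years.
A 4× gap closes after 2 halvings: 2 × 16.67 ≈ 33 years.

about 33 years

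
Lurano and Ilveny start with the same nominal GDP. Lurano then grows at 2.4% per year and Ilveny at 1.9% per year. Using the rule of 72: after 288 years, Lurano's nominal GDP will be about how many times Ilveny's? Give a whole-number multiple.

Lurano pulls ahead at 0.5 pp per year, so the ratio doubles every 72/0.5 ≈ 144.00 years.
In 288 years that's 2.00 doublings: 2^2.00 ≈ 4.

approximately 4 times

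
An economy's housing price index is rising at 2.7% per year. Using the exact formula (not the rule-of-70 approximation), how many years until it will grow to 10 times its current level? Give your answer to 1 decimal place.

t = ln(10) / ln(1 + 0.027) = 2.3026 / 0.026642 ≈ 86.43.

86.4 years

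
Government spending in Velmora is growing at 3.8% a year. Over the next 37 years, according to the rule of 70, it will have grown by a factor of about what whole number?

70/3.8 ≈ 18.42 years per doubling.
37 years fits 2 doublings: 2^2 = 4.

4 times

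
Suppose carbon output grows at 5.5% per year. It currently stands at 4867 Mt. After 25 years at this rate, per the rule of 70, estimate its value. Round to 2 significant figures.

It doubles every 70/5.5 ≈ 12.73 years, so 25 years is 1.96 doublings.
2^1.96 ≈ 3.89; 4867 × 3.89 ≈ 19000 Mt.

around 19000 Mt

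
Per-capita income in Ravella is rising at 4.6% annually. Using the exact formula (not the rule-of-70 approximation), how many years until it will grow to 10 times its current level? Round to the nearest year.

t = ln(10) / ln(1 + 0.046) = 2.3026 / 0.044973 ≈ 51.20.
≈ 51 years.

51 years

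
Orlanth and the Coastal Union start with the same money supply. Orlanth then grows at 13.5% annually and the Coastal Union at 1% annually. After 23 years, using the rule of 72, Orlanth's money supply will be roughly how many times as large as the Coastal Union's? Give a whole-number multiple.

Rate gap = 13.5% − 1% = 12.5 points.
The ratio doubles every 72/12.5 ≈ 5.76 years.
23/5.76 ≈ 3.99 doublings → ratio ≈ 2^3.99 ≈ 16.

≈ 16 times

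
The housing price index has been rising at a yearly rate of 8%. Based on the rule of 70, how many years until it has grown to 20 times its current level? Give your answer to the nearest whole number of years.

approximately 38 years

One doubling takes 70/8 = 8.75 years.
Reaching 20× takes log₂(20) ≈ 4.32 doublings.
4.32 × 8.75 ≈ 38 years.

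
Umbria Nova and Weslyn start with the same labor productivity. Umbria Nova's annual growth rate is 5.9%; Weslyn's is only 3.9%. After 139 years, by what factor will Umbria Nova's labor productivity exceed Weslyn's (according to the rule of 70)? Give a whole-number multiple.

approximately 16 times

Only the 2-point difference matters.
70/2 ≈ 35.00 years per doubling of the ratio; 139 years gives 3.97 doublings, so ≈ 16×.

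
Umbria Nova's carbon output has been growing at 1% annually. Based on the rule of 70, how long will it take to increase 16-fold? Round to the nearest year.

Doubling time ≈ 70/1 = 70.00 years.
Getting to 16× needs 4 doublings: 4 × 70.00 ≈ 280 years.

approximately 280 years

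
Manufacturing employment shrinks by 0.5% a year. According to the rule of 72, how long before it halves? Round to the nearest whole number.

144 years

Halving time ≈ 72 / 0.5 = 144.00 → 144 years.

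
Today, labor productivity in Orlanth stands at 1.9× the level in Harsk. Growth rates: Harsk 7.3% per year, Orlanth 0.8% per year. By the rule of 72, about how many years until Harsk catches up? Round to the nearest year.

What matters is the difference: 6.5 pp.
Rule of 72 on the gap: the ratio halves every 72/6.5 ≈ 11.08 years.
A 1.9× gap takes log₂(1.9) ≈ 0.93 halvings to close: 0.93 × 11.08 ≈ 10 years.

around 10 years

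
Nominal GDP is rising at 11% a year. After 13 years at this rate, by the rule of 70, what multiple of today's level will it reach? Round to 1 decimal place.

Doubling time ≈ 70/11 = 6.36 years.
13 years / 6.36 ≈ 2.04 doublings → factor 2^2.04 ≈ 4.1.

≈ 4.1 times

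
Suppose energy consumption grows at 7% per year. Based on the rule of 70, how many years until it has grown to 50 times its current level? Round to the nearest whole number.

≈ 56 years

At 7% it doubles every 70/7 ≈ 10.00 years.
Reaching 50× takes log₂(50) ≈ 5.64 doublings.
5.64 × 10.00 ≈ 56 years.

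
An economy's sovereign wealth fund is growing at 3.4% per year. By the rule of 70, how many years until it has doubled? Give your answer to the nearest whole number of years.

≈ 21 years

Doubling time ≈ 70 / 3.4 = 20.59 years.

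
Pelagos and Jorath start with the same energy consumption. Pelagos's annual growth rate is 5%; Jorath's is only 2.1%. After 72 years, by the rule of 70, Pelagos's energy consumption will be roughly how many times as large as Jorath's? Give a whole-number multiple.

about 8 times

Pelagos pulls ahead at 2.9 pp per year, so the ratio doubles every 70/2.9 ≈ 24.14 years.
In 72 years that's 2.98 doublings: 2^2.98 ≈ 8.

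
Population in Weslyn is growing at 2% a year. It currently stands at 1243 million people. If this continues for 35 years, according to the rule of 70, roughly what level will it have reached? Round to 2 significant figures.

2500 million people

It doubles every 70/2 ≈ 35.00 years, so 35 years is 1.00 doublings.
2^1.00 ≈ 2.00; 1243 × 2.00 ≈ 2500 million people.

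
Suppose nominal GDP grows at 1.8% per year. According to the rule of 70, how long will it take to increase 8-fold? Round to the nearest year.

roughly 117 years

One doubling takes 70/1.8 = 38.89 years.
8 = 2^3, so 3 doublings → 117 years.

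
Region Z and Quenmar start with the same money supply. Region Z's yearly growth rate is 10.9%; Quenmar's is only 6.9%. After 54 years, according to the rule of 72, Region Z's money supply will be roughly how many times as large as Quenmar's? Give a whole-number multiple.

approximately 8 times

Region Z pulls ahead at 4 pp per year, so the ratio doubles every 72/4 ≈ 18.00 years.
In 54 years that's 3.00 doublings: 2^3.00 ≈ 8.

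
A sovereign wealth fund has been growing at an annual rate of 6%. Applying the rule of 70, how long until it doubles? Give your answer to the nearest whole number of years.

70/6 ≈ 11.67, so it doubles roughly every 12 years.

roughly 12 years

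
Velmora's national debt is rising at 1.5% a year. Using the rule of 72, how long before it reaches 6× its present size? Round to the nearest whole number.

One doubling takes 72/1.5 = 48.00 years.
Reaching 6× takes log₂(6) ≈ 2.58 doublings.
2.58 × 48.00 ≈ 124 years.

124 years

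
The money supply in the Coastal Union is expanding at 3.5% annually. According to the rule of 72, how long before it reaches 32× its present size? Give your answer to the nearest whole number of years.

around 103 years

One doubling takes 72/3.5 = 20.57 years.
Getting to 32× needs 5 doublings: 5 × 20.57 ≈ 103 years.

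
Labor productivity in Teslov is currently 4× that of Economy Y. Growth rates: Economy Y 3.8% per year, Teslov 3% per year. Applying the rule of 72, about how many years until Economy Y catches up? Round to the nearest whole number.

approximately 180 years

Economy Y gains on Teslov at 3.8% − 3% = 0.8 points a year.
At that relative rate the gap halves every 72/0.8 ≈ 90.00 years.
A 4× gap closes after 2 halvings: 2 × 90.00 ≈ 180 years.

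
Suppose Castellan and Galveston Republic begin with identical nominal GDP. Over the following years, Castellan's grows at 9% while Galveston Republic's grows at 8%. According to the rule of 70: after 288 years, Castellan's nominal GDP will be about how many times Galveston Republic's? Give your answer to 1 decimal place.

Only the 1-point difference matters.
70/1 ≈ 70.00 years per doubling of the ratio; 288 years gives 4.11 doublings, so ≈ 17.3×.

≈ 17.3 times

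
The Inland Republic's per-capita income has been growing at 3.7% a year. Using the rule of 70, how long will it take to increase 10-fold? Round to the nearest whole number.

63 years

Doubling time ≈ 70/3.7 = 18.92 years.
Reaching 10× takes log₂(10) ≈ 3.32 doublings.
3.32 × 18.92 ≈ 63 years.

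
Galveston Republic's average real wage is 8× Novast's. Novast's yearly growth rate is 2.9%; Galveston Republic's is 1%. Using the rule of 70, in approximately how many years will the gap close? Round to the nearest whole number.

around 111 years

What matters is the difference: 1.9 pp.
Rule of 70 on the gap: the ratio halves every 70/1.9 ≈ 36.84 years.
An 8× gap closes after 3 halvings: 3 × 36.84 ≈ 111 years.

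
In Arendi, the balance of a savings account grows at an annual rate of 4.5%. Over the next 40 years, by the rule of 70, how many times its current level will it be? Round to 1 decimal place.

Doubles every ≈ 15.56 years (70/4.5).
40 years is 2.57 doublings; 2^2.57 ≈ 5.9×.

roughly 5.9 times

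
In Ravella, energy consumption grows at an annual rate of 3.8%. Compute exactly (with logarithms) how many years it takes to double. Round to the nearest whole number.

19 years

t = ln(2) / ln(1 + 0.038) = 0.6931 / 0.037296 ≈ 18.58.
≈ 19 years.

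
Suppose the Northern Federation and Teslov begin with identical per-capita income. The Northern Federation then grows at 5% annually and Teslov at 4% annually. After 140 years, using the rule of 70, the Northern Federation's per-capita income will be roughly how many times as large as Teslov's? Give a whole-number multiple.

Only the 1-point difference matters.
70/1 ≈ 70.00 years per doubling of the ratio; 140 years gives 2.00 doublings, so ≈ 4×.

4 times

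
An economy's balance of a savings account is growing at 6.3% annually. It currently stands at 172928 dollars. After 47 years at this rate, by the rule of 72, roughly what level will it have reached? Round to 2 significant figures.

Doubling time ≈ 72/6.3 = 11.43 years.
47 years is 47/11.43 ≈ 4.11 doublings, a factor of 2^4.11 ≈ 17.27.
172928 × 17.27 ≈ 3000000 dollars.

roughly 3000000 dollars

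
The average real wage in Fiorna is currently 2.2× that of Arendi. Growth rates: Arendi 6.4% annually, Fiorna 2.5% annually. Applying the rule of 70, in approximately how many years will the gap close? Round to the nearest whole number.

approximately 20 years

What matters is the difference: 3.9 pp.
Rule of 70 on the gap: the ratio halves every 70/3.9 ≈ 17.95 years.
A 2.2× gap takes log₂(2.2) ≈ 1.14 halvings to close: 1.14 × 17.95 ≈ 20 years.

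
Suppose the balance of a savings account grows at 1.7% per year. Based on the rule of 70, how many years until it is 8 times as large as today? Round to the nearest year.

≈ 124 years

One doubling takes 70/1.7 = 41.18 years.
8 = 2^3, so 3 doublings → 124 years.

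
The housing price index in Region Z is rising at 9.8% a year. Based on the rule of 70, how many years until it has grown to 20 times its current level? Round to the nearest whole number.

approximately 31 years

One doubling takes 70/9.8 = 7.14 years.
Reaching 20× takes log₂(20) ≈ 4.32 doublings.
4.32 × 7.14 ≈ 31 years.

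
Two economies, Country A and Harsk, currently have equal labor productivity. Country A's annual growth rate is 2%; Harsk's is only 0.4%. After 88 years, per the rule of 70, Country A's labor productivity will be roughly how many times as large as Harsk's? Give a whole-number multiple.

Only the 1.6-point difference matters.
70/1.6 ≈ 43.75 years per doubling of the ratio; 88 years gives 2.01 doublings, so ≈ 4×.

about 4 times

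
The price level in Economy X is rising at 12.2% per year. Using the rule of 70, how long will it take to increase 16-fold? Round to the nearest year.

23 years

At 12.2% it doubles every 70/12.2 ≈ 5.74 years.
16× is 4 doublings, so 4 × 5.74 ≈ 23 years.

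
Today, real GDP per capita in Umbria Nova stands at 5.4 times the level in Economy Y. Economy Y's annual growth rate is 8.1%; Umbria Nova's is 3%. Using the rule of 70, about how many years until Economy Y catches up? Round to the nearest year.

The growth-rate gap is 8.1% − 3% = 5.1 percentage points.
So the ratio between them halves every 70/5.1 ≈ 13.73 years.
A 5.4 times gap takes log₂(5.4) ≈ 2.43 halvings to close: 2.43 × 13.73 ≈ 33 years.

≈ 33 years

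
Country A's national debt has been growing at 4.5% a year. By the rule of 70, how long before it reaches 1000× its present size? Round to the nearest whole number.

At 4.5% it doubles every 70/4.5 ≈ 15.56 years.
1000× is log₂ 1000 ≈ 9.97 doublings, so ≈ 9.97 × 15.56 = 155 years.

155 years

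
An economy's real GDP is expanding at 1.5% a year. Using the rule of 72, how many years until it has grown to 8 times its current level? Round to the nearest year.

144 years

Doubling time ≈ 72/1.5 = 48.00 years.
8× is 3 doublings, so 3 × 48.00 ≈ 144 years.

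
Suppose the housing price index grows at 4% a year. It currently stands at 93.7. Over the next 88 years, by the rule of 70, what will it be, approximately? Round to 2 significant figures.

It doubles every 70/4 ≈ 17.50 years, so 88 years is 5.03 doublings.
2^5.03 ≈ 32.67; 93.7 × 32.67 ≈ 3100.

≈ 3100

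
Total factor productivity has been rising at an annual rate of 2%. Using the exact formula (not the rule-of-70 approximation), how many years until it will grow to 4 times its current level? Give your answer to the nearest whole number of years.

t = ln(4) / ln(1 + 0.02) = 1.3863 / 0.019803 ≈ 70.00.
≈ 70 years.

70 years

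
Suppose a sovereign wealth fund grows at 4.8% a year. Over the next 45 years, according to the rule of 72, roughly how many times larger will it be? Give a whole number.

Doubling time ≈ 72/4.8 = 15.00 years.
45/15.00 ≈ 3 doublings, so about 2^3 = 8×.

approximately 8 times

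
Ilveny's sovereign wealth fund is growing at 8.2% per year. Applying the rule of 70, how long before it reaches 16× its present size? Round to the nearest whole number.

At 8.2% it doubles every 70/8.2 ≈ 8.54 years.
Getting to 16× needs 4 doublings: 4 × 8.54 ≈ 34 years.

around 34 years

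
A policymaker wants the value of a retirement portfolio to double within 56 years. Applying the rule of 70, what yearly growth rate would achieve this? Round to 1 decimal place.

70 / 56 ≈ 1.25, so about 1.3% per year.

≈ 1.3%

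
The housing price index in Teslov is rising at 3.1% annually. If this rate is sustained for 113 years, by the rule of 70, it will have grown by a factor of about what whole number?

At 3.1% one doubling takes ≈ 22.58 years; 113 years is 5 of them, so ×32.

around 32 times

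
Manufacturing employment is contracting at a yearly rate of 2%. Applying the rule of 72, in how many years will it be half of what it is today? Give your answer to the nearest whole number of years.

≈ 36 years

The rule works in reverse for decay: 72/2 ≈ 36.00 years to halve.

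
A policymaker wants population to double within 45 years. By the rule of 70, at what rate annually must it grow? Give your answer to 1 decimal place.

70 / 45 ≈ 1.56, so about 1.6% annually.

about 1.6%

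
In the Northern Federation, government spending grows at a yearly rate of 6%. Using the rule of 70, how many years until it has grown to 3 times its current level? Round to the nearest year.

One doubling takes 70/6 = 11.67 years.
Reaching 3× takes log₂(3) ≈ 1.58 doublings.
1.58 × 11.67 ≈ 18 years.

18 years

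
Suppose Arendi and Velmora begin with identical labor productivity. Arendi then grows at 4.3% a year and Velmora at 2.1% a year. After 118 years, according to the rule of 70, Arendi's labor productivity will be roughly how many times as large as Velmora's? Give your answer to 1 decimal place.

approximately 13.1 times

Rate gap = 4.3% − 2.1% = 2.2 points.
The ratio doubles every 70/2.2 ≈ 31.82 years.
118/31.82 ≈ 3.71 doublings → ratio ≈ 2^3.71 ≈ 13.1.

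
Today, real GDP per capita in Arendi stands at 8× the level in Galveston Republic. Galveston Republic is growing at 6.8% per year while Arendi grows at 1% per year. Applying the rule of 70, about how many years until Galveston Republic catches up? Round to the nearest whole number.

What matters is the difference: 5.8 pp.
Rule of 70 on the gap: the ratio halves every 70/5.8 ≈ 12.07 years.
An 8× gap closes after 3 halvings: 3 × 12.07 ≈ 36 years.

around 36 years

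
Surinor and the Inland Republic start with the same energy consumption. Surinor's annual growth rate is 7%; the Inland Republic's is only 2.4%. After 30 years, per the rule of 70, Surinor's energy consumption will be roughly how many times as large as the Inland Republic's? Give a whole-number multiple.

roughly 4 times

Surinor pulls ahead at 4.6 pp per year, so the ratio doubles every 70/4.6 ≈ 15.22 years.
In 30 years that's 1.97 doublings: 2^1.97 ≈ 4.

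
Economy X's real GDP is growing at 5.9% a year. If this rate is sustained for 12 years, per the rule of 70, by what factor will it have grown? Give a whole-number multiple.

Doubling time ≈ 70/5.9 = 11.86 years.
12/11.86 ≈ 1 doubling, so about 2^1 = 2×.

2 times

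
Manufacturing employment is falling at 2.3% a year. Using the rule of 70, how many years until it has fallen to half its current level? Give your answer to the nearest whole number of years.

Falling at 2.3%, it halves about every 70/2.3 = 30.43 years.

around 30 years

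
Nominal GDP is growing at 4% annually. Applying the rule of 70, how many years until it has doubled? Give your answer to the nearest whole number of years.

Doubling time ≈ 70 / 4 = 17.50 years.

around 18 years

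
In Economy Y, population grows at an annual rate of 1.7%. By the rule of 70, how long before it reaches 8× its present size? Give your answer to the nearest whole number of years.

At 1.7% it doubles every 70/1.7 ≈ 41.18 years.
8× is 3 doublings, so 3 × 41.18 ≈ 124 years.

about 124 years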